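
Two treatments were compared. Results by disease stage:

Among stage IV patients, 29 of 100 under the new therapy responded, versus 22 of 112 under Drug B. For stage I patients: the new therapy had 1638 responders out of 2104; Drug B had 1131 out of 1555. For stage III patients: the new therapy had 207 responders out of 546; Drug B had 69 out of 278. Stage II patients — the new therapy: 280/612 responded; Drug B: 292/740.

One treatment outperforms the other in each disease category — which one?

the new therapy

Stage IV: the new therapy 29/100 = 29.0%, Drug B 22/112 = 19.6% → the new therapy
Stage I: the new therapy 1638/2104 = 77.9%, Drug B 1131/1555 = 72.7% → the new therapy
Stage III: the new therapy 207/546 = 37.9%, Drug B 69/278 = 24.8% → the new therapy
Stage II: the new therapy 280/612 = 45.8%, Drug B 292/740 = 39.5% → the new therapy
The new therapy has the higher rate in all 4 groups.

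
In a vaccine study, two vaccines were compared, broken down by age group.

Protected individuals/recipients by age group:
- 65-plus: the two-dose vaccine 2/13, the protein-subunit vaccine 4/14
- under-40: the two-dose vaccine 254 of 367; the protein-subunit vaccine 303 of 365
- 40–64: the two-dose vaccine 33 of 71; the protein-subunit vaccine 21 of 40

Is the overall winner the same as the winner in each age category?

Yes

65-plus: the two-dose vaccine 2/13 = 15.4%, the protein-subunit vaccine 4/14 = 28.6% → the protein-subunit vaccine
Under-40: the two-dose vaccine 254/367 = 69.2%, the protein-subunit vaccine 303/365 = 83.0% → the protein-subunit vaccine
40–64: the two-dose vaccine 33/71 = 46.5%, the protein-subunit vaccine 21/40 = 52.5% → the protein-subunit vaccine
Overall: the two-dose vaccine 289/451 = 64.1%, the protein-subunit vaccine 328/419 = 78.3% → the protein-subunit vaccine
The protein-subunit vaccine wins overall and in every age group — no reversal.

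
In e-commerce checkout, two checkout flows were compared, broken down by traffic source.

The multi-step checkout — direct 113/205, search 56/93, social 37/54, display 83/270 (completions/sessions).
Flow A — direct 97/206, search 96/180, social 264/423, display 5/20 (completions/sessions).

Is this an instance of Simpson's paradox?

Direct: the multi-step checkout 113/205 = 55.1%, Flow A 97/206 = 47.1% → the multi-step checkout
Search: the multi-step checkout 56/93 = 60.2%, Flow A 96/180 = 53.3% → the multi-step checkout
Social: the multi-step checkout 37/54 = 68.5%, Flow A 264/423 = 62.4% → the multi-step checkout
Display: the multi-step checkout 83/270 = 30.7%, Flow A 5/20 = 25.0% → the multi-step checkout
Overall: the multi-step checkout 289/622 = 46.5%, Flow A 462/829 = 55.7% → Flow A
The multi-step checkout wins each traffic group but Flow A wins overall — the comparison reverses. The multi-step checkout's sessions skew toward display, which has a lower base rate.

Yes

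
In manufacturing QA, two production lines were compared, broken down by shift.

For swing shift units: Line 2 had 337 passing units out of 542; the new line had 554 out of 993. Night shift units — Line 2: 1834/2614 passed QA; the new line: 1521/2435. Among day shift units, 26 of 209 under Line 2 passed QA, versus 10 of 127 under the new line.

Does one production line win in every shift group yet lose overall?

No

Swing shift: Line 2 337/542 = 62.2%, the new line 554/993 = 55.8% → Line 2
Night shift: Line 2 1834/2614 = 70.2%, the new line 1521/2435 = 62.5% → Line 2
Day shift: Line 2 26/209 = 12.4%, the new line 10/127 = 7.9% → Line 2
Overall: Line 2 2197/3365 = 65.3%, the new line 2085/3555 = 58.6% → Line 2
Line 2 wins overall and in every shift group — no reversal.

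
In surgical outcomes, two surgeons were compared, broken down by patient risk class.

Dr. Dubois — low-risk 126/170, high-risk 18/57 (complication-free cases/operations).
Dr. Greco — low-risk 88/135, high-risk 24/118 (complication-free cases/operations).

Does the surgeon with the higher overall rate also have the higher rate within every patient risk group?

Low-risk: Dr. Dubois 126/170 = 74.1%, Dr. Greco 88/135 = 65.2% → Dr. Dubois
High-risk: Dr. Dubois 18/57 = 31.6%, Dr. Greco 24/118 = 20.3% → Dr. Dubois
Overall: Dr. Dubois 144/227 = 63.4%, Dr. Greco 112/253 = 44.3% → Dr. Dubois
Dr. Dubois wins overall and in every patient risk group — no reversal.

Yes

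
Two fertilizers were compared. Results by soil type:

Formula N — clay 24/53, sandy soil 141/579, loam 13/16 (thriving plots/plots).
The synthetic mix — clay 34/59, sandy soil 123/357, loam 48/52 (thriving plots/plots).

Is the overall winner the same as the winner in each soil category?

Yes

Clay: Formula N 24/53 = 45.3%, the synthetic mix 34/59 = 57.6% → the synthetic mix
Sandy soil: Formula N 141/579 = 24.4%, the synthetic mix 123/357 = 34.5% → the synthetic mix
Loam: Formula N 13/16 = 81.2%, the synthetic mix 48/52 = 92.3% → the synthetic mix
Overall: Formula N 178/648 = 27.5%, the synthetic mix 205/468 = 43.8% → the synthetic mix
The synthetic mix wins overall and in every soil group — no reversal.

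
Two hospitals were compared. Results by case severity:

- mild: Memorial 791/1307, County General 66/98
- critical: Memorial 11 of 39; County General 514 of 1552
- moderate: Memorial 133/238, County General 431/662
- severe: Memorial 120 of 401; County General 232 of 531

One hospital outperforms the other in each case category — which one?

Mild: Memorial 791/1307 = 60.5%, County General 66/98 = 67.3% → County General
Critical: Memorial 11/39 = 28.2%, County General 514/1552 = 33.1% → County General
Moderate: Memorial 133/238 = 55.9%, County General 431/662 = 65.1% → County General
Severe: Memorial 120/401 = 29.9%, County General 232/531 = 43.7% → County General
County General has the higher rate in all 4 groups.

County General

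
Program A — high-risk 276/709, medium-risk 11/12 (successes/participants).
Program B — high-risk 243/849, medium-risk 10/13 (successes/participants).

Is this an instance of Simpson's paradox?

High-risk: Program A 276/709 = 38.9%, Program B 243/849 = 28.6% → Program A
Medium-risk: Program A 11/12 = 91.7%, Program B 10/13 = 76.9% → Program A
Overall: Program A 287/721 = 39.8%, Program B 253/862 = 29.4% → Program A
Program A wins overall and in every risk group — no reversal.

No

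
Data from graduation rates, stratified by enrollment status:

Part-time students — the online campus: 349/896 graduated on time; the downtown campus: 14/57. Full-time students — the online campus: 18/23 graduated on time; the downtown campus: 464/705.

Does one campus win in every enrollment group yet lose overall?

Yes

Part-time: the online campus 349/896 = 39.0%, the downtown campus 14/57 = 24.6% → the online campus
Full-time: the online campus 18/23 = 78.3%, the downtown campus 464/705 = 65.8% → the online campus
Overall: the online campus 367/919 = 39.9%, the downtown campus 478/762 = 62.7% → the downtown campus
The online campus wins each enrollment group but the downtown campus wins overall — the comparison reverses. The online campus's students skew toward part-time, which has a lower base rate.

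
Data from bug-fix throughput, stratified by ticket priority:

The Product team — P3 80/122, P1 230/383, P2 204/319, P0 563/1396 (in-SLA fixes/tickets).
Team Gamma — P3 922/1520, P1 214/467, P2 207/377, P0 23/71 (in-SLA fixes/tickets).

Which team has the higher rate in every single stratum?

P3: the Product team 80/122 = 65.6%, Team Gamma 922/1520 = 60.7% → the Product team
P1: the Product team 230/383 = 60.1%, Team Gamma 214/467 = 45.8% → the Product team
P2: the Product team 204/319 = 63.9%, Team Gamma 207/377 = 54.9% → the Product team
P0: the Product team 563/1396 = 40.3%, Team Gamma 23/71 = 32.4% → the Product team
The Product team has the higher rate in all 4 groups.

the Product team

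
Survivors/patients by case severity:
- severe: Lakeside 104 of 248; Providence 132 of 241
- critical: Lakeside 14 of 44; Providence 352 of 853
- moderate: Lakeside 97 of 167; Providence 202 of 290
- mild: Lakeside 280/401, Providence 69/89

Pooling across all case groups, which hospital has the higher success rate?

Lakeside

Severe: Lakeside 104/248 = 41.9%, Providence 132/241 = 54.8% → Providence
Critical: Lakeside 14/44 = 31.8%, Providence 352/853 = 41.3% → Providence
Moderate: Lakeside 97/167 = 58.1%, Providence 202/290 = 69.7% → Providence
Mild: Lakeside 280/401 = 69.8%, Providence 69/89 = 77.5% → Providence
Overall: Lakeside 495/860 = 57.6%, Providence 755/1473 = 51.3% → Lakeside
(Providence wins every case group but Lakeside wins overall — Providence's patients skew toward the low-rate critical group.)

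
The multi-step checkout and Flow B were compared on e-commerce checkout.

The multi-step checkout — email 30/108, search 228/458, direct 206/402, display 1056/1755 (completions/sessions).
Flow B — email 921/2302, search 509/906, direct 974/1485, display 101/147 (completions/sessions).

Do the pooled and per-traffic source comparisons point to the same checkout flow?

Email: the multi-step checkout 30/108 = 27.8%, Flow B 921/2302 = 40.0% → Flow B
Search: the multi-step checkout 228/458 = 49.8%, Flow B 509/906 = 56.2% → Flow B
Direct: the multi-step checkout 206/402 = 51.2%, Flow B 974/1485 = 65.6% → Flow B
Display: the multi-step checkout 1056/1755 = 60.2%, Flow B 101/147 = 68.7% → Flow B
Overall: the multi-step checkout 1520/2723 = 55.8%, Flow B 2505/4840 = 51.8% → the multi-step checkout
Flow B wins each traffic group but the multi-step checkout wins overall — the comparison reverses. Flow B's sessions skew toward email, which has a lower base rate.

No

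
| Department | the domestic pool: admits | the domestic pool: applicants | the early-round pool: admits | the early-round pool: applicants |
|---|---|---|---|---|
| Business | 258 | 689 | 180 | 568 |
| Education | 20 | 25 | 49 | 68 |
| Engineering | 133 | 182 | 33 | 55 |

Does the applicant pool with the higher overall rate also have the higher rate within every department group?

Business: the domestic pool 258/689 = 37.4%, the early-round pool 180/568 = 31.7% → the domestic pool
Education: the domestic pool 20/25 = 80.0%, the early-round pool 49/68 = 72.1% → the domestic pool
Engineering: the domestic pool 133/182 = 73.1%, the early-round pool 33/55 = 60.0% → the domestic pool
Overall: the domestic pool 411/896 = 45.9%, the early-round pool 262/691 = 37.9% → the domestic pool
The domestic pool wins overall and in every department group — no reversal.

Yes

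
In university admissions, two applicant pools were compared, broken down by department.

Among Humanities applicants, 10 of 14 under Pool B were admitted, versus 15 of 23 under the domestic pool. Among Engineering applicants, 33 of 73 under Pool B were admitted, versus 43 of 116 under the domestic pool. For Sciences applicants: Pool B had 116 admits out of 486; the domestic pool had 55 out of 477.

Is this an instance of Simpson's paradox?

Humanities: Pool B 10/14 = 71.4%, the domestic pool 15/23 = 65.2% → Pool B
Engineering: Pool B 33/73 = 45.2%, the domestic pool 43/116 = 37.1% → Pool B
Sciences: Pool B 116/486 = 23.9%, the domestic pool 55/477 = 11.5% → Pool B
Overall: Pool B 159/573 = 27.7%, the domestic pool 113/616 = 18.3% → Pool B
Pool B wins overall and in every department group — no reversal.

No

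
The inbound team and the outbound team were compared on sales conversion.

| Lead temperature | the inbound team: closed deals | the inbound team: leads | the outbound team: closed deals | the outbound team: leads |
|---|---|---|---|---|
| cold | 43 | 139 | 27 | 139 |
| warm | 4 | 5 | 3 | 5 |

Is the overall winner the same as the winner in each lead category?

Cold: the inbound team 43/139 = 30.9%, the outbound team 27/139 = 19.4% → the inbound team
Warm: the inbound team 4/5 = 80.0%, the outbound team 3/5 = 60.0% → the inbound team
Overall: the inbound team 47/144 = 32.6%, the outbound team 30/144 = 20.8% → the inbound team
The inbound team wins overall and in every lead group — no reversal.

Yes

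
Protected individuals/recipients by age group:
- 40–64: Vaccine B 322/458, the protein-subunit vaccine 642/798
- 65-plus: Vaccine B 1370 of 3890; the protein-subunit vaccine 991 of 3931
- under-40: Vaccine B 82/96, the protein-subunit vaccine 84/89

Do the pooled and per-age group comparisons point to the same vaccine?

40–64: Vaccine B 322/458 = 70.3%, the protein-subunit vaccine 642/798 = 80.5% → the protein-subunit vaccine
65-plus: Vaccine B 1370/3890 = 35.2%, the protein-subunit vaccine 991/3931 = 25.2% → Vaccine B
Under-40: Vaccine B 82/96 = 85.4%, the protein-subunit vaccine 84/89 = 94.4% → the protein-subunit vaccine
Overall: Vaccine B 1774/4444 = 39.9%, the protein-subunit vaccine 1717/4818 = 35.6% → Vaccine B
Neither sweeps: Vaccine B wins 1 of 3 groups, the protein-subunit vaccine wins 2. Vaccine B wins overall but not every group — no Simpson reversal.

No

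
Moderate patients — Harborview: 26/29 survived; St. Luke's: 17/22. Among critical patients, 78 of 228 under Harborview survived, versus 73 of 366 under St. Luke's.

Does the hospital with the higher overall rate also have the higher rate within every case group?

Moderate: Harborview 26/29 = 89.7%, St. Luke's 17/22 = 77.3% → Harborview
Critical: Harborview 78/228 = 34.2%, St. Luke's 73/366 = 19.9% → Harborview
Overall: Harborview 104/257 = 40.5%, St. Luke's 90/388 = 23.2% → Harborview
Harborview wins overall and in every case group — no reversal.

Yes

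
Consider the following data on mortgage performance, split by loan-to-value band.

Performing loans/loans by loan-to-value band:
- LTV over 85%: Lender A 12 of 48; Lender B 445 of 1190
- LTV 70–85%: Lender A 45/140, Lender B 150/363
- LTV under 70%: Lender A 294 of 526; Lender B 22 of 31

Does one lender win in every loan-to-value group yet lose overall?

Yes

LTV over 85%: Lender A 12/48 = 25.0%, Lender B 445/1190 = 37.4% → Lender B
LTV 70–85%: Lender A 45/140 = 32.1%, Lender B 150/363 = 41.3% → Lender B
LTV under 70%: Lender A 294/526 = 55.9%, Lender B 22/31 = 71.0% → Lender B
Overall: Lender A 351/714 = 49.2%, Lender B 617/1584 = 39.0% → Lender A
Lender B wins each loan-to-value group but Lender A wins overall — the comparison reverses. Lender B's loans skew toward LTV over 85%, which has a lower base rate.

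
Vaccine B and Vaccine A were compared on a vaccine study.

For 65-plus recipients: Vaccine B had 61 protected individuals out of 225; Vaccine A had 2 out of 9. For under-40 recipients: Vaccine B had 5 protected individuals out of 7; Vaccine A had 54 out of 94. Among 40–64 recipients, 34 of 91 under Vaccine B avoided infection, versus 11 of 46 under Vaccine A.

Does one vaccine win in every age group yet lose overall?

Yes

65-plus: Vaccine B 61/225 = 27.1%, Vaccine A 2/9 = 22.2% → Vaccine B
Under-40: Vaccine B 5/7 = 71.4%, Vaccine A 54/94 = 57.4% → Vaccine B
40–64: Vaccine B 34/91 = 37.4%, Vaccine A 11/46 = 23.9% → Vaccine B
Overall: Vaccine B 100/323 = 31.0%, Vaccine A 67/149 = 45.0% → Vaccine A
Vaccine B wins each age group but Vaccine A wins overall — the comparison reverses. Vaccine B's recipients skew toward 65-plus, which has a lower base rate.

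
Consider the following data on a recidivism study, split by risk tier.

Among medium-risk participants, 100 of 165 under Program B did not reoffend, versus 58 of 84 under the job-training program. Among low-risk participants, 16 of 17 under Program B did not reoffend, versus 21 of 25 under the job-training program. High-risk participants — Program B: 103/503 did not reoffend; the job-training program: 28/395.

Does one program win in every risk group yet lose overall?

Medium-risk: Program B 100/165 = 60.6%, the job-training program 58/84 = 69.0% → the job-training program
Low-risk: Program B 16/17 = 94.1%, the job-training program 21/25 = 84.0% → Program B
High-risk: Program B 103/503 = 20.5%, the job-training program 28/395 = 7.1% → Program B
Overall: Program B 219/685 = 32.0%, the job-training program 107/504 = 21.2% → Program B
Neither sweeps: Program B wins 2 of 3 groups, the job-training program wins 1. Program B wins overall but not every group — no Simpson reversal.

No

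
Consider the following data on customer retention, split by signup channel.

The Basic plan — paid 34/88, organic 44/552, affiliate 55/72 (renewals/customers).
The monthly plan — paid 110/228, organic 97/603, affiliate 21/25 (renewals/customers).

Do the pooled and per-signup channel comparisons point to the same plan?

Paid: the Basic plan 34/88 = 38.6%, the monthly plan 110/228 = 48.2% → the monthly plan
Organic: the Basic plan 44/552 = 8.0%, the monthly plan 97/603 = 16.1% → the monthly plan
Affiliate: the Basic plan 55/72 = 76.4%, the monthly plan 21/25 = 84.0% → the monthly plan
Overall: the Basic plan 133/712 = 18.7%, the monthly plan 228/856 = 26.6% → the monthly plan
The monthly plan wins overall and in every signup group — no reversal.

Yes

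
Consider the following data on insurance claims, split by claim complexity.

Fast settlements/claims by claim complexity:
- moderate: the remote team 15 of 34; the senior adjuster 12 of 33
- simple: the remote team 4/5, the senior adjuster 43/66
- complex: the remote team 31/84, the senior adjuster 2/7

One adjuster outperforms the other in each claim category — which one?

Moderate: the remote team 15/34 = 44.1%, the senior adjuster 12/33 = 36.4% → the remote team
Simple: the remote team 4/5 = 80.0%, the senior adjuster 43/66 = 65.2% → the remote team
Complex: the remote team 31/84 = 36.9%, the senior adjuster 2/7 = 28.6% → the remote team
The remote team has the higher rate in all 3 groups.

the remote team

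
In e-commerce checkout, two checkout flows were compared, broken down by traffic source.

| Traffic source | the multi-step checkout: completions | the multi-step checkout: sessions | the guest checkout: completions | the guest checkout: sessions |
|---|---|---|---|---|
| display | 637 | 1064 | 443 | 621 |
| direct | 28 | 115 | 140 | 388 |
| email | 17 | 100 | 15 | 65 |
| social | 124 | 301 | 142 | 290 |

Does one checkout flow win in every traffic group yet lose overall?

Display: the multi-step checkout 637/1064 = 59.9%, the guest checkout 443/621 = 71.3% → the guest checkout
Direct: the multi-step checkout 28/115 = 24.3%, the guest checkout 140/388 = 36.1% → the guest checkout
Email: the multi-step checkout 17/100 = 17.0%, the guest checkout 15/65 = 23.1% → the guest checkout
Social: the multi-step checkout 124/301 = 41.2%, the guest checkout 142/290 = 49.0% → the guest checkout
Overall: the multi-step checkout 806/1580 = 51.0%, the guest checkout 740/1364 = 54.3% → the guest checkout
The guest checkout wins overall and in every traffic group — no reversal.

No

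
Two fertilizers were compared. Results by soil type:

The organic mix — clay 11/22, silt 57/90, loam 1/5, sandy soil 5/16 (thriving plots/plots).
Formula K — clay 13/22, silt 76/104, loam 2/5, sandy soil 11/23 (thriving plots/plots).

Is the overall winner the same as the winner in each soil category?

Yes

Clay: the organic mix 11/22 = 50.0%, Formula K 13/22 = 59.1% → Formula K
Silt: the organic mix 57/90 = 63.3%, Formula K 76/104 = 73.1% → Formula K
Loam: the organic mix 1/5 = 20.0%, Formula K 2/5 = 40.0% → Formula K
Sandy soil: the organic mix 5/16 = 31.2%, Formula K 11/23 = 47.8% → Formula K
Overall: the organic mix 74/133 = 55.6%, Formula K 102/154 = 66.2% → Formula K
Formula K wins overall and in every soil group — no reversal.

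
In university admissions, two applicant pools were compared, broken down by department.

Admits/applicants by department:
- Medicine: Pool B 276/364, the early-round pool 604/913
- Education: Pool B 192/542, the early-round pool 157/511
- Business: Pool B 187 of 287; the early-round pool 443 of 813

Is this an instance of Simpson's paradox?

No

Medicine: Pool B 276/364 = 75.8%, the early-round pool 604/913 = 66.2% → Pool B
Education: Pool B 192/542 = 35.4%, the early-round pool 157/511 = 30.7% → Pool B
Business: Pool B 187/287 = 65.2%, the early-round pool 443/813 = 54.5% → Pool B
Overall: Pool B 655/1193 = 54.9%, the early-round pool 1204/2237 = 53.8% → Pool B
Pool B wins overall and in every department group — no reversal.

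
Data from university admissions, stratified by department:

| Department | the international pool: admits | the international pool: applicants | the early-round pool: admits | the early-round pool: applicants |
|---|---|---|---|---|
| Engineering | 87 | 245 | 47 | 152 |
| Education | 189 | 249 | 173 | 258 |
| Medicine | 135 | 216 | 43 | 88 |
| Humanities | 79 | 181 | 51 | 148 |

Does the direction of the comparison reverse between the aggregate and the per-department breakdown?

Engineering: the international pool 87/245 = 35.5%, the early-round pool 47/152 = 30.9% → the international pool
Education: the international pool 189/249 = 75.9%, the early-round pool 173/258 = 67.1% → the international pool
Medicine: the international pool 135/216 = 62.5%, the early-round pool 43/88 = 48.9% → the international pool
Humanities: the international pool 79/181 = 43.6%, the early-round pool 51/148 = 34.5% → the international pool
Overall: the international pool 490/891 = 55.0%, the early-round pool 314/646 = 48.6% → the international pool
The international pool wins overall and in every department group — no reversal.

No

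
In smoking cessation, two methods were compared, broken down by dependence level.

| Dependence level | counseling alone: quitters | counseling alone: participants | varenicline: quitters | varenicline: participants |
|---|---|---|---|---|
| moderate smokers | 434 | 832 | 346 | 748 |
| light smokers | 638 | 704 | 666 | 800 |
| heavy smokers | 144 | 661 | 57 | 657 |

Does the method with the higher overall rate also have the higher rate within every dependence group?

Yes

Moderate smokers: counseling alone 434/832 = 52.2%, varenicline 346/748 = 46.3% → counseling alone
Light smokers: counseling alone 638/704 = 90.6%, varenicline 666/800 = 83.2% → counseling alone
Heavy smokers: counseling alone 144/661 = 21.8%, varenicline 57/657 = 8.7% → counseling alone
Overall: counseling alone 1216/2197 = 55.3%, varenicline 1069/2205 = 48.5% → counseling alone
Counseling alone wins overall and in every dependence group — no reversal.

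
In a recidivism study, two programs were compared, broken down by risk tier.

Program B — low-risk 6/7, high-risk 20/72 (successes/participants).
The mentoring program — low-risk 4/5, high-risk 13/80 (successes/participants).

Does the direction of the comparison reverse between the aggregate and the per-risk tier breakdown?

Low-risk: Program B 6/7 = 85.7%, the mentoring program 4/5 = 80.0% → Program B
High-risk: Program B 20/72 = 27.8%, the mentoring program 13/80 = 16.2% → Program B
Overall: Program B 26/79 = 32.9%, the mentoring program 17/85 = 20.0% → Program B
Program B wins overall and in every risk group — no reversal.

No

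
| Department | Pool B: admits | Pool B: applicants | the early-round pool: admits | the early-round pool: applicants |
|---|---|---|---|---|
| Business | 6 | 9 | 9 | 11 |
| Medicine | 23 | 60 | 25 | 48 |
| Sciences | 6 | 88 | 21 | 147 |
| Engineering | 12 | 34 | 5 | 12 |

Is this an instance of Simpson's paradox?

No

Business: Pool B 6/9 = 66.7%, the early-round pool 9/11 = 81.8% → the early-round pool
Medicine: Pool B 23/60 = 38.3%, the early-round pool 25/48 = 52.1% → the early-round pool
Sciences: Pool B 6/88 = 6.8%, the early-round pool 21/147 = 14.3% → the early-round pool
Engineering: Pool B 12/34 = 35.3%, the early-round pool 5/12 = 41.7% → the early-round pool
Overall: Pool B 47/191 = 24.6%, the early-round pool 60/218 = 27.5% → the early-round pool
The early-round pool wins overall and in every department group — no reversal.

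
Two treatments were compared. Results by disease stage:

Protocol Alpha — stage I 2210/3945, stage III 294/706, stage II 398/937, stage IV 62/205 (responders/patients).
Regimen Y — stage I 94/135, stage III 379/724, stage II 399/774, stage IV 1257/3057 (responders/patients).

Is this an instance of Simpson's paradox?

Stage I: Protocol Alpha 2210/3945 = 56.0%, Regimen Y 94/135 = 69.6% → Regimen Y
Stage III: Protocol Alpha 294/706 = 41.6%, Regimen Y 379/724 = 52.3% → Regimen Y
Stage II: Protocol Alpha 398/937 = 42.5%, Regimen Y 399/774 = 51.6% → Regimen Y
Stage IV: Protocol Alpha 62/205 = 30.2%, Regimen Y 1257/3057 = 41.1% → Regimen Y
Overall: Protocol Alpha 2964/5793 = 51.2%, Regimen Y 2129/4690 = 45.4% → Protocol Alpha
Regimen Y wins each disease group but Protocol Alpha wins overall — the comparison reverses. Regimen Y's patients skew toward stage IV, which has a lower base rate.

Yes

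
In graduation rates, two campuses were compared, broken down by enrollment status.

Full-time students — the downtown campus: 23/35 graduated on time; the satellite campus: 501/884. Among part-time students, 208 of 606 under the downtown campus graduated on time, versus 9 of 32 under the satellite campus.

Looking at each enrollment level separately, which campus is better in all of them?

Full-time: the downtown campus 23/35 = 65.7%, the satellite campus 501/884 = 56.7% → the downtown campus
Part-time: the downtown campus 208/606 = 34.3%, the satellite campus 9/32 = 28.1% → the downtown campus
The downtown campus has the higher rate in both groups.

the downtown campus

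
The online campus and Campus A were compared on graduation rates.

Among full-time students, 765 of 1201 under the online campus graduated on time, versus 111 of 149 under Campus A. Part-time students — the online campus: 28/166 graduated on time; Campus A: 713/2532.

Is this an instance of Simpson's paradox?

Yes

Full-time: the online campus 765/1201 = 63.7%, Campus A 111/149 = 74.5% → Campus A
Part-time: the online campus 28/166 = 16.9%, Campus A 713/2532 = 28.2% → Campus A
Overall: the online campus 793/1367 = 58.0%, Campus A 824/2681 = 30.7% → the online campus
Campus A wins each enrollment group but the online campus wins overall — the comparison reverses. Campus A's students skew toward part-time, which has a lower base rate.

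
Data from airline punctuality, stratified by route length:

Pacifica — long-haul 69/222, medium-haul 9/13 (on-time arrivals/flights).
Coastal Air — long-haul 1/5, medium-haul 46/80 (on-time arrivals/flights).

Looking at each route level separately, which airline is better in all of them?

Pacifica

Long-haul: Pacifica 69/222 = 31.1%, Coastal Air 1/5 = 20.0% → Pacifica
Medium-haul: Pacifica 9/13 = 69.2%, Coastal Air 46/80 = 57.5% → Pacifica
Pacifica has the higher rate in both groups.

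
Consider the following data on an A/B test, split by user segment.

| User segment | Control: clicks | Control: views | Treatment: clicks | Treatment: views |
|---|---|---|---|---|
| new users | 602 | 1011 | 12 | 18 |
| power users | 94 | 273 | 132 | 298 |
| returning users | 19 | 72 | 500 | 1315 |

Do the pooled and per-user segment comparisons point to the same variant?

New users: Control 602/1011 = 59.5%, Treatment 12/18 = 66.7% → Treatment
Power users: Control 94/273 = 34.4%, Treatment 132/298 = 44.3% → Treatment
Returning users: Control 19/72 = 26.4%, Treatment 500/1315 = 38.0% → Treatment
Overall: Control 715/1356 = 52.7%, Treatment 644/1631 = 39.5% → Control
Treatment wins each user group but Control wins overall — the comparison reverses. Treatment's views skew toward returning users, which has a lower base rate.

No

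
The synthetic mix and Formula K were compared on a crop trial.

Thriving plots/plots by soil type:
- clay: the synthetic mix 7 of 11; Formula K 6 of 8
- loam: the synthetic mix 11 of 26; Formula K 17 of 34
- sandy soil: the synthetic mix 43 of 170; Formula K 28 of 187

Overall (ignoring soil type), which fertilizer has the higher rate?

Clay: the synthetic mix 7/11 = 63.6%, Formula K 6/8 = 75.0% → Formula K
Loam: the synthetic mix 11/26 = 42.3%, Formula K 17/34 = 50.0% → Formula K
Sandy soil: the synthetic mix 43/170 = 25.3%, Formula K 28/187 = 15.0% → the synthetic mix
Overall: the synthetic mix 61/207 = 29.5%, Formula K 51/229 = 22.3% → the synthetic mix
(Neither sweeps every soil group, but the synthetic mix has the higher pooled rate.)

the synthetic mix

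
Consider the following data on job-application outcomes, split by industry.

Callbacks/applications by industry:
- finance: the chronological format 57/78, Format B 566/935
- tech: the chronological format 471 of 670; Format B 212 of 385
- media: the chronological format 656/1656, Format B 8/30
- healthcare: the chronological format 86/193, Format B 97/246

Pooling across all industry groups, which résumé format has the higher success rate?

Format B

Finance: the chronological format 57/78 = 73.1%, Format B 566/935 = 60.5% → the chronological format
Tech: the chronological format 471/670 = 70.3%, Format B 212/385 = 55.1% → the chronological format
Media: the chronological format 656/1656 = 39.6%, Format B 8/30 = 26.7% → the chronological format
Healthcare: the chronological format 86/193 = 44.6%, Format B 97/246 = 39.4% → the chronological format
Overall: the chronological format 1270/2597 = 48.9%, Format B 883/1596 = 55.3% → Format B
(The chronological format wins every industry group but Format B wins overall — the chronological format's applications skew toward the low-rate media group.)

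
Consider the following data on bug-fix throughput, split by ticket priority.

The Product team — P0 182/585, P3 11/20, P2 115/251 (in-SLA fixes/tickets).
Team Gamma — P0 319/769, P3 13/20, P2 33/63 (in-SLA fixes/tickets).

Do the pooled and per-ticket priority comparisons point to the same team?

Yes

P0: the Product team 182/585 = 31.1%, Team Gamma 319/769 = 41.5% → Team Gamma
P3: the Product team 11/20 = 55.0%, Team Gamma 13/20 = 65.0% → Team Gamma
P2: the Product team 115/251 = 45.8%, Team Gamma 33/63 = 52.4% → Team Gamma
Overall: the Product team 308/856 = 36.0%, Team Gamma 365/852 = 42.8% → Team Gamma
Team Gamma wins overall and in every ticket group — no reversal.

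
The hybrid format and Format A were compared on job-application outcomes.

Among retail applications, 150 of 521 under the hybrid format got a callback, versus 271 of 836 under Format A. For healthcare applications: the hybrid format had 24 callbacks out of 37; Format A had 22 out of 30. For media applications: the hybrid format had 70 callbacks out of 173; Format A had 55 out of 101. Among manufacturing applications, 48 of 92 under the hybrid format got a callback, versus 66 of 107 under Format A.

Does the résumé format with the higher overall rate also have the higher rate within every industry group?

Retail: the hybrid format 150/521 = 28.8%, Format A 271/836 = 32.4% → Format A
Healthcare: the hybrid format 24/37 = 64.9%, Format A 22/30 = 73.3% → Format A
Media: the hybrid format 70/173 = 40.5%, Format A 55/101 = 54.5% → Format A
Manufacturing: the hybrid format 48/92 = 52.2%, Format A 66/107 = 61.7% → Format A
Overall: the hybrid format 292/823 = 35.5%, Format A 414/1074 = 38.5% → Format A
Format A wins overall and in every industry group — no reversal.

Yes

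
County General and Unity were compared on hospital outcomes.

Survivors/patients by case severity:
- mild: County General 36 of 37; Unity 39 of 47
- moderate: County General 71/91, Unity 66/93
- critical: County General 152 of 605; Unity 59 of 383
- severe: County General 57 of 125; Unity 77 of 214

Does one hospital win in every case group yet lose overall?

No

Mild: County General 36/37 = 97.3%, Unity 39/47 = 83.0% → County General
Moderate: County General 71/91 = 78.0%, Unity 66/93 = 71.0% → County General
Critical: County General 152/605 = 25.1%, Unity 59/383 = 15.4% → County General
Severe: County General 57/125 = 45.6%, Unity 77/214 = 36.0% → County General
Overall: County General 316/858 = 36.8%, Unity 241/737 = 32.7% → County General
County General wins overall and in every case group — no reversal.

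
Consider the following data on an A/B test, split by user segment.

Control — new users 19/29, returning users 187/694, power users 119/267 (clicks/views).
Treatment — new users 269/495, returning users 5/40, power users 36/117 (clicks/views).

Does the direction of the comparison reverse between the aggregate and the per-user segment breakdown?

Yes

New users: Control 19/29 = 65.5%, Treatment 269/495 = 54.3% → Control
Returning users: Control 187/694 = 26.9%, Treatment 5/40 = 12.5% → Control
Power users: Control 119/267 = 44.6%, Treatment 36/117 = 30.8% → Control
Overall: Control 325/990 = 32.8%, Treatment 310/652 = 47.5% → Treatment
Control wins each user group but Treatment wins overall — the comparison reverses. Control's views skew toward returning users, which has a lower base rate.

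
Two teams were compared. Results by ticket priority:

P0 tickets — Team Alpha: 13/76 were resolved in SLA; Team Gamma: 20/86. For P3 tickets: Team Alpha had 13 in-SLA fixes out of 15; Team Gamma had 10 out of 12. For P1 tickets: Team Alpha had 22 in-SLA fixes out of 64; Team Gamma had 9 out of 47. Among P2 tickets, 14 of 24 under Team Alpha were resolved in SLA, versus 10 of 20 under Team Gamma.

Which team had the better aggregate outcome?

Team Alpha

P0: Team Alpha 13/76 = 17.1%, Team Gamma 20/86 = 23.3% → Team Gamma
P3: Team Alpha 13/15 = 86.7%, Team Gamma 10/12 = 83.3% → Team Alpha
P1: Team Alpha 22/64 = 34.4%, Team Gamma 9/47 = 19.1% → Team Alpha
P2: Team Alpha 14/24 = 58.3%, Team Gamma 10/20 = 50.0% → Team Alpha
Overall: Team Alpha 62/179 = 34.6%, Team Gamma 49/165 = 29.7% → Team Alpha
(Neither sweeps every ticket group, but Team Alpha has the higher pooled rate.)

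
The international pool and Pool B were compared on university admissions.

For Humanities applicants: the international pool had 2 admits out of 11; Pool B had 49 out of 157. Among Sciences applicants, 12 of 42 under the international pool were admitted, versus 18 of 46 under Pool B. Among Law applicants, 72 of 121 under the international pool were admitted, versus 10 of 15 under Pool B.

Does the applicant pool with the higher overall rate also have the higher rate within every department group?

No

Humanities: the international pool 2/11 = 18.2%, Pool B 49/157 = 31.2% → Pool B
Sciences: the international pool 12/42 = 28.6%, Pool B 18/46 = 39.1% → Pool B
Law: the international pool 72/121 = 59.5%, Pool B 10/15 = 66.7% → Pool B
Overall: the international pool 86/174 = 49.4%, Pool B 77/218 = 35.3% → the international pool
Pool B wins each department group but the international pool wins overall — the comparison reverses. Pool B's applicants skew toward Humanities, which has a lower base rate.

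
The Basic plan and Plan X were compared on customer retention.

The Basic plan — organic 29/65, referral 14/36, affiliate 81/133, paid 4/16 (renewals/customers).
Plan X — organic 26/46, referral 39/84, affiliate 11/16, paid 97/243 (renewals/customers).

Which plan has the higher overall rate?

Organic: the Basic plan 29/65 = 44.6%, Plan X 26/46 = 56.5% → Plan X
Referral: the Basic plan 14/36 = 38.9%, Plan X 39/84 = 46.4% → Plan X
Affiliate: the Basic plan 81/133 = 60.9%, Plan X 11/16 = 68.8% → Plan X
Paid: the Basic plan 4/16 = 25.0%, Plan X 97/243 = 39.9% → Plan X
Overall: the Basic plan 128/250 = 51.2%, Plan X 173/389 = 44.5% → the Basic plan
(Plan X wins every signup group but the Basic plan wins overall — Plan X's customers skew toward the low-rate paid group.)

the Basic plan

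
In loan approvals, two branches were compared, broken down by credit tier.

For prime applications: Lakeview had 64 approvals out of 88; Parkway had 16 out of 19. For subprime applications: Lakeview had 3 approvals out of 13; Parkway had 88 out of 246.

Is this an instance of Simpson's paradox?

Prime: Lakeview 64/88 = 72.7%, Parkway 16/19 = 84.2% → Parkway
Subprime: Lakeview 3/13 = 23.1%, Parkway 88/246 = 35.8% → Parkway
Overall: Lakeview 67/101 = 66.3%, Parkway 104/265 = 39.2% → Lakeview
Parkway wins each credit group but Lakeview wins overall — the comparison reverses. Parkway's applications skew toward subprime, which has a lower base rate.

Yes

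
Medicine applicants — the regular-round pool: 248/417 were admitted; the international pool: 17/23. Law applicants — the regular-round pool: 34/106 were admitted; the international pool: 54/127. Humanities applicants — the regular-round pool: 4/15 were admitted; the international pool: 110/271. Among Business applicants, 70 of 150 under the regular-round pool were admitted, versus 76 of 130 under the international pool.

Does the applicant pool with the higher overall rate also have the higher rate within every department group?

Medicine: the regular-round pool 248/417 = 59.5%, the international pool 17/23 = 73.9% → the international pool
Law: the regular-round pool 34/106 = 32.1%, the international pool 54/127 = 42.5% → the international pool
Humanities: the regular-round pool 4/15 = 26.7%, the international pool 110/271 = 40.6% → the international pool
Business: the regular-round pool 70/150 = 46.7%, the international pool 76/130 = 58.5% → the international pool
Overall: the regular-round pool 356/688 = 51.7%, the international pool 257/551 = 46.6% → the regular-round pool
The international pool wins each department group but the regular-round pool wins overall — the comparison reverses. The international pool's applicants skew toward Humanities, which has a lower base rate.

No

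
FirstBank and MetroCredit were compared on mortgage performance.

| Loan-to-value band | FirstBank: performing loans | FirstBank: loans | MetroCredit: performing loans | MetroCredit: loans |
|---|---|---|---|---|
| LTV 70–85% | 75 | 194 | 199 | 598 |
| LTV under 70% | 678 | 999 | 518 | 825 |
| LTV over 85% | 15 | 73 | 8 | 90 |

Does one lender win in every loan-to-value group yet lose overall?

LTV 70–85%: FirstBank 75/194 = 38.7%, MetroCredit 199/598 = 33.3% → FirstBank
LTV under 70%: FirstBank 678/999 = 67.9%, MetroCredit 518/825 = 62.8% → FirstBank
LTV over 85%: FirstBank 15/73 = 20.5%, MetroCredit 8/90 = 8.9% → FirstBank
Overall: FirstBank 768/1266 = 60.7%, MetroCredit 725/1513 = 47.9% → FirstBank
FirstBank wins overall and in every loan-to-value group — no reversal.

No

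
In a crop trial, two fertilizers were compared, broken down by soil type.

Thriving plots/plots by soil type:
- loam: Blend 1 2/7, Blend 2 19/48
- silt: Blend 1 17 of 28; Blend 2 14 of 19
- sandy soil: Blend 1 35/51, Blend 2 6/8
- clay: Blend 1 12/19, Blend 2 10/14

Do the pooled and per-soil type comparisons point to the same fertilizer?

Loam: Blend 1 2/7 = 28.6%, Blend 2 19/48 = 39.6% → Blend 2
Silt: Blend 1 17/28 = 60.7%, Blend 2 14/19 = 73.7% → Blend 2
Sandy soil: Blend 1 35/51 = 68.6%, Blend 2 6/8 = 75.0% → Blend 2
Clay: Blend 1 12/19 = 63.2%, Blend 2 10/14 = 71.4% → Blend 2
Overall: Blend 1 66/105 = 62.9%, Blend 2 49/89 = 55.1% → Blend 1
Blend 2 wins each soil group but Blend 1 wins overall — the comparison reverses. Blend 2's plots skew toward loam, which has a lower base rate.

No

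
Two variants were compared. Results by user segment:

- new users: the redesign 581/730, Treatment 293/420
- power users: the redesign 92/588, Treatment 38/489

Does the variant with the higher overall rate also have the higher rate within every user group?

New users: the redesign 581/730 = 79.6%, Treatment 293/420 = 69.8% → the redesign
Power users: the redesign 92/588 = 15.6%, Treatment 38/489 = 7.8% → the redesign
Overall: the redesign 673/1318 = 51.1%, Treatment 331/909 = 36.4% → the redesign
The redesign wins overall and in every user group — no reversal.

Yes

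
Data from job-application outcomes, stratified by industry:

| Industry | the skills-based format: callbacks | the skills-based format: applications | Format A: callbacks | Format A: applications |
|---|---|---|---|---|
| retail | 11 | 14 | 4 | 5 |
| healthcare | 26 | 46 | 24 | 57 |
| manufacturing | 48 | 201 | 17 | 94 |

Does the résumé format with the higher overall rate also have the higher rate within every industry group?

No

Retail: the skills-based format 11/14 = 78.6%, Format A 4/5 = 80.0% → Format A
Healthcare: the skills-based format 26/46 = 56.5%, Format A 24/57 = 42.1% → the skills-based format
Manufacturing: the skills-based format 48/201 = 23.9%, Format A 17/94 = 18.1% → the skills-based format
Overall: the skills-based format 85/261 = 32.6%, Format A 45/156 = 28.8% → the skills-based format
Neither sweeps: the skills-based format wins 2 of 3 groups, Format A wins 1. The skills-based format wins overall but not every group — no Simpson reversal.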